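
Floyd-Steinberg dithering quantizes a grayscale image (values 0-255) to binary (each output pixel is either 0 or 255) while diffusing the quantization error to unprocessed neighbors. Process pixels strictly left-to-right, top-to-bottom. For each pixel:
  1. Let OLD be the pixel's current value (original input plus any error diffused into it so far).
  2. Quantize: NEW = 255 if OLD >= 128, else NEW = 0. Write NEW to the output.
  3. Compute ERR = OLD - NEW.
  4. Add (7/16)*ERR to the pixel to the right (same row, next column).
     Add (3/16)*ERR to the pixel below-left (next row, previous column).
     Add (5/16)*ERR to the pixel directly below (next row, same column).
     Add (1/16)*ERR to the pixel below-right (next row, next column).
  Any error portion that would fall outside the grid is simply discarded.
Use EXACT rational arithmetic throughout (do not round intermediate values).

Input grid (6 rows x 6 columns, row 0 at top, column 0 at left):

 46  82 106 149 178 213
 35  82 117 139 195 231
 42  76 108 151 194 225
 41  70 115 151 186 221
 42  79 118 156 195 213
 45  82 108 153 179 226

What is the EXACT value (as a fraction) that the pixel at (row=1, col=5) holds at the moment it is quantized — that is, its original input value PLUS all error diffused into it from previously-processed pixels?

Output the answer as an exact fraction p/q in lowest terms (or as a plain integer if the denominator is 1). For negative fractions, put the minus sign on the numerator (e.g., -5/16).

(0,0): OLD=46 → NEW=0, ERR=46
(0,1): OLD=817/8 → NEW=0, ERR=817/8
(0,2): OLD=19287/128 → NEW=255, ERR=-13353/128
(0,3): OLD=211681/2048 → NEW=0, ERR=211681/2048
(0,4): OLD=7314471/32768 → NEW=255, ERR=-1041369/32768
(0,5): OLD=104383761/524288 → NEW=255, ERR=-29309679/524288
(1,0): OLD=8771/128 → NEW=0, ERR=8771/128
(1,1): OLD=130261/1024 → NEW=0, ERR=130261/1024
(1,2): OLD=5433465/32768 → NEW=255, ERR=-2922375/32768
(1,3): OLD=15702853/131072 → NEW=0, ERR=15702853/131072
(1,4): OLD=1958410223/8388608 → NEW=255, ERR=-180684817/8388608
(1,5): OLD=27128136665/134217728 → NEW=255, ERR=-7097383975/134217728
Target (1,5): original=231, with diffused error = 27128136665/134217728

Answer: 27128136665/134217728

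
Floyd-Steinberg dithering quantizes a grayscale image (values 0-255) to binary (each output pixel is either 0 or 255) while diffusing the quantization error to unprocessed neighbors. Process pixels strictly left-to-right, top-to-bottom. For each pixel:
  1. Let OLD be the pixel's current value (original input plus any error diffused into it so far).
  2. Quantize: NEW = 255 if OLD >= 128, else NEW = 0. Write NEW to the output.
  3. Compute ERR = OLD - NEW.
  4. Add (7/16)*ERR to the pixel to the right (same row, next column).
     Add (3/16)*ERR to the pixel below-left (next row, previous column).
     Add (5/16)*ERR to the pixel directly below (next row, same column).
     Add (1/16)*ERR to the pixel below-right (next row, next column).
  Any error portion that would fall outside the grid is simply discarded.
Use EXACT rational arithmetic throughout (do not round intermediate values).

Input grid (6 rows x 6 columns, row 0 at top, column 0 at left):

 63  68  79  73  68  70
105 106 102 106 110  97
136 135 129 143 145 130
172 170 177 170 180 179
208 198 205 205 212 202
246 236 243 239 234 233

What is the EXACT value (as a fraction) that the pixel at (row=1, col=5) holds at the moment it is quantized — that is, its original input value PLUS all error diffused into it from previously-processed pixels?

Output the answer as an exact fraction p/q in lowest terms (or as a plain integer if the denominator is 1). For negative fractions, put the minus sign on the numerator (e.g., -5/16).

Answer: 24756166753/268435456

Derivation:
(0,0): OLD=63 → NEW=0, ERR=63
(0,1): OLD=1529/16 → NEW=0, ERR=1529/16
(0,2): OLD=30927/256 → NEW=0, ERR=30927/256
(0,3): OLD=515497/4096 → NEW=0, ERR=515497/4096
(0,4): OLD=8064927/65536 → NEW=0, ERR=8064927/65536
(0,5): OLD=129854809/1048576 → NEW=0, ERR=129854809/1048576
(1,0): OLD=36507/256 → NEW=255, ERR=-28773/256
(1,1): OLD=231997/2048 → NEW=0, ERR=231997/2048
(1,2): OLD=14344705/65536 → NEW=255, ERR=-2366975/65536
(1,3): OLD=41983021/262144 → NEW=255, ERR=-24863699/262144
(1,4): OLD=2316036007/16777216 → NEW=255, ERR=-1962154073/16777216
(1,5): OLD=24756166753/268435456 → NEW=0, ERR=24756166753/268435456
Target (1,5): original=97, with diffused error = 24756166753/268435456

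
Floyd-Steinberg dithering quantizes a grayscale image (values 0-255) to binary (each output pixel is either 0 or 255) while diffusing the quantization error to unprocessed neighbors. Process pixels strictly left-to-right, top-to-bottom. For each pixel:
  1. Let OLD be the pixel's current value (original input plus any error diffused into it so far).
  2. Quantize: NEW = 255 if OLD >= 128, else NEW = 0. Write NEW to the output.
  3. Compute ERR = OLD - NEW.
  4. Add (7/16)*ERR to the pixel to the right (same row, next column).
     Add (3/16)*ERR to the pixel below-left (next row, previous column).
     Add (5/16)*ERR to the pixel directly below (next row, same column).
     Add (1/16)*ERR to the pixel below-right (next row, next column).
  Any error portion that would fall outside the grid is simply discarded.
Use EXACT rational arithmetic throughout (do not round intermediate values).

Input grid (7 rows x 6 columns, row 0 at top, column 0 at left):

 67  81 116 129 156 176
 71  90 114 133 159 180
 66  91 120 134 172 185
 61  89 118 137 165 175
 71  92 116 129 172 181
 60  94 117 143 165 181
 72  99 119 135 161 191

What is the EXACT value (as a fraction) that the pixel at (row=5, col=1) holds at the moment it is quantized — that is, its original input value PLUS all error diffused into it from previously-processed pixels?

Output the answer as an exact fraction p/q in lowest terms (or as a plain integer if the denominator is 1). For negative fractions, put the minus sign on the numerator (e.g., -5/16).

Answer: 3015690538826667/17592186044416

Derivation:
(0,0): OLD=67 → NEW=0, ERR=67
(0,1): OLD=1765/16 → NEW=0, ERR=1765/16
(0,2): OLD=42051/256 → NEW=255, ERR=-23229/256
(0,3): OLD=365781/4096 → NEW=0, ERR=365781/4096
(0,4): OLD=12784083/65536 → NEW=255, ERR=-3927597/65536
(0,5): OLD=157056197/1048576 → NEW=255, ERR=-110330683/1048576
(1,0): OLD=28831/256 → NEW=0, ERR=28831/256
(1,1): OLD=329561/2048 → NEW=255, ERR=-192679/2048
(1,2): OLD=4464461/65536 → NEW=0, ERR=4464461/65536
(1,3): OLD=45561225/262144 → NEW=255, ERR=-21285495/262144
(1,4): OLD=1520023611/16777216 → NEW=0, ERR=1520023611/16777216
(1,5): OLD=49126627885/268435456 → NEW=255, ERR=-19324413395/268435456
(2,0): OLD=2737891/32768 → NEW=0, ERR=2737891/32768
(2,1): OLD=123696369/1048576 → NEW=0, ERR=123696369/1048576
(2,2): OLD=2882219795/16777216 → NEW=255, ERR=-1395970285/16777216
(2,3): OLD=12545086779/134217728 → NEW=0, ERR=12545086779/134217728
(2,4): OLD=956197891633/4294967296 → NEW=255, ERR=-139018768847/4294967296
(2,5): OLD=10583144787047/68719476736 → NEW=255, ERR=-6940321780633/68719476736
(3,0): OLD=1832561843/16777216 → NEW=0, ERR=1832561843/16777216
(3,1): OLD=21914143671/134217728 → NEW=255, ERR=-12311376969/134217728
(3,2): OLD=82426507925/1073741824 → NEW=0, ERR=82426507925/1073741824
(3,3): OLD=12955299719871/68719476736 → NEW=255, ERR=-4568166847809/68719476736
(3,4): OLD=61961434114783/549755813888 → NEW=0, ERR=61961434114783/549755813888
(3,5): OLD=1677639044052145/8796093022208 → NEW=255, ERR=-565364676610895/8796093022208
(4,0): OLD=188839681821/2147483648 → NEW=0, ERR=188839681821/2147483648
(4,1): OLD=4227190508537/34359738368 → NEW=0, ERR=4227190508537/34359738368
(4,2): OLD=193092572925979/1099511627776 → NEW=255, ERR=-87282892156901/1099511627776
(4,3): OLD=1749131755610535/17592186044416 → NEW=0, ERR=1749131755610535/17592186044416
(4,4): OLD=66009808969167383/281474976710656 → NEW=255, ERR=-5766310092049897/281474976710656
(4,5): OLD=716053267918736193/4503599627370496 → NEW=255, ERR=-432364637060740287/4503599627370496
(5,0): OLD=60774094904571/549755813888 → NEW=0, ERR=60774094904571/549755813888
(5,1): OLD=3015690538826667/17592186044416 → NEW=255, ERR=-1470316902499413/17592186044416
Target (5,1): original=94, with diffused error = 3015690538826667/17592186044416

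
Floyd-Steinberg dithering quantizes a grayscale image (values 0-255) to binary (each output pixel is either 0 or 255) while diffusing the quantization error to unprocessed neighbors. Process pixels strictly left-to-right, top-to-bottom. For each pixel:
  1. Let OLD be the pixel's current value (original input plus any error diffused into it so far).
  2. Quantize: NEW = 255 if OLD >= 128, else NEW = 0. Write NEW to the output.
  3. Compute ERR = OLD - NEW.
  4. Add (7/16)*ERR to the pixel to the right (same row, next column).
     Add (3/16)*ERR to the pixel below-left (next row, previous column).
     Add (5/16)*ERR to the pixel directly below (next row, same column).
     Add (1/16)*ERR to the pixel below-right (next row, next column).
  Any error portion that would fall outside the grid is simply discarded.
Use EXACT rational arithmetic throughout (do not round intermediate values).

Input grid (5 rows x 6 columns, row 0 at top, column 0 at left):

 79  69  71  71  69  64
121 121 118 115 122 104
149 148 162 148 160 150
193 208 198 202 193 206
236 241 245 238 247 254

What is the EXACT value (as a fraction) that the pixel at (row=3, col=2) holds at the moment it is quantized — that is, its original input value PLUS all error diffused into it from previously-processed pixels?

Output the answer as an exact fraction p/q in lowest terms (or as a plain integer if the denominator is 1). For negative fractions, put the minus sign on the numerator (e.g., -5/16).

Answer: 181099070249/1073741824

Derivation:
(0,0): OLD=79 → NEW=0, ERR=79
(0,1): OLD=1657/16 → NEW=0, ERR=1657/16
(0,2): OLD=29775/256 → NEW=0, ERR=29775/256
(0,3): OLD=499241/4096 → NEW=0, ERR=499241/4096
(0,4): OLD=8016671/65536 → NEW=0, ERR=8016671/65536
(0,5): OLD=123225561/1048576 → NEW=0, ERR=123225561/1048576
(1,0): OLD=42267/256 → NEW=255, ERR=-23013/256
(1,1): OLD=288317/2048 → NEW=255, ERR=-233923/2048
(1,2): OLD=8762241/65536 → NEW=255, ERR=-7949439/65536
(1,3): OLD=34137965/262144 → NEW=255, ERR=-32708755/262144
(1,4): OLD=2269791271/16777216 → NEW=255, ERR=-2008398809/16777216
(1,5): OLD=25768808417/268435456 → NEW=0, ERR=25768808417/268435456
(2,0): OLD=3260143/32768 → NEW=0, ERR=3260143/32768
(2,1): OLD=133663925/1048576 → NEW=0, ERR=133663925/1048576
(2,2): OLD=2505327711/16777216 → NEW=255, ERR=-1772862369/16777216
(2,3): OLD=4395678247/134217728 → NEW=0, ERR=4395678247/134217728
(2,4): OLD=631875018229/4294967296 → NEW=255, ERR=-463341642251/4294967296
(2,5): OLD=8611884592899/68719476736 → NEW=0, ERR=8611884592899/68719476736
(3,0): OLD=4160617343/16777216 → NEW=255, ERR=-117572737/16777216
(3,1): OLD=31027642899/134217728 → NEW=255, ERR=-3197877741/134217728
(3,2): OLD=181099070249/1073741824 → NEW=255, ERR=-92705094871/1073741824
Target (3,2): original=198, with diffused error = 181099070249/1073741824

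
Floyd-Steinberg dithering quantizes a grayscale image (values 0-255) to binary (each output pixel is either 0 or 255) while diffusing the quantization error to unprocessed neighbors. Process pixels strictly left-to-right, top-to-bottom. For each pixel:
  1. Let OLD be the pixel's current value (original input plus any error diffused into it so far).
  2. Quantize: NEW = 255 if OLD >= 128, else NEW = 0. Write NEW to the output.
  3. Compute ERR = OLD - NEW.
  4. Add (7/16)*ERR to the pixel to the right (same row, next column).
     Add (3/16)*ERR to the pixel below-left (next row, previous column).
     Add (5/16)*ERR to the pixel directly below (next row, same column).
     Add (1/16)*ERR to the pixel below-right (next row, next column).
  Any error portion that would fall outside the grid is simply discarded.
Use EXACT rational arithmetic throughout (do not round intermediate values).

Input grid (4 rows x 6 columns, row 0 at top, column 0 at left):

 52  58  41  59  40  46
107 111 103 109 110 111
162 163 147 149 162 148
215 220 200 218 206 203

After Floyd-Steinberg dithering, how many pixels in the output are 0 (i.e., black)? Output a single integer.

(0,0): OLD=52 → NEW=0, ERR=52
(0,1): OLD=323/4 → NEW=0, ERR=323/4
(0,2): OLD=4885/64 → NEW=0, ERR=4885/64
(0,3): OLD=94611/1024 → NEW=0, ERR=94611/1024
(0,4): OLD=1317637/16384 → NEW=0, ERR=1317637/16384
(0,5): OLD=21282083/262144 → NEW=0, ERR=21282083/262144
(1,0): OLD=8857/64 → NEW=255, ERR=-7463/64
(1,1): OLD=52623/512 → NEW=0, ERR=52623/512
(1,2): OLD=3181595/16384 → NEW=255, ERR=-996325/16384
(1,3): OLD=8592943/65536 → NEW=255, ERR=-8118737/65536
(1,4): OLD=427526429/4194304 → NEW=0, ERR=427526429/4194304
(1,5): OLD=12481650619/67108864 → NEW=255, ERR=-4631109701/67108864
(2,0): OLD=1186453/8192 → NEW=255, ERR=-902507/8192
(2,1): OLD=33614551/262144 → NEW=255, ERR=-33232169/262144
(2,2): OLD=233749637/4194304 → NEW=0, ERR=233749637/4194304
(2,3): OLD=5032496221/33554432 → NEW=255, ERR=-3523883939/33554432
(2,4): OLD=136606998871/1073741824 → NEW=0, ERR=136606998871/1073741824
(2,5): OLD=3237827621073/17179869184 → NEW=255, ERR=-1143039020847/17179869184
(3,0): OLD=657677733/4194304 → NEW=255, ERR=-411869787/4194304
(3,1): OLD=4730726689/33554432 → NEW=255, ERR=-3825653471/33554432
(3,2): OLD=37559612067/268435456 → NEW=255, ERR=-30891429213/268435456
(3,3): OLD=2786090937593/17179869184 → NEW=255, ERR=-1594775704327/17179869184
(3,4): OLD=25578316585273/137438953472 → NEW=255, ERR=-9468616550087/137438953472
(3,5): OLD=351885540048055/2199023255552 → NEW=255, ERR=-208865390117705/2199023255552
Output grid:
  Row 0: ......  (6 black, running=6)
  Row 1: #.##.#  (2 black, running=8)
  Row 2: ##.#.#  (2 black, running=10)
  Row 3: ######  (0 black, running=10)

Answer: 10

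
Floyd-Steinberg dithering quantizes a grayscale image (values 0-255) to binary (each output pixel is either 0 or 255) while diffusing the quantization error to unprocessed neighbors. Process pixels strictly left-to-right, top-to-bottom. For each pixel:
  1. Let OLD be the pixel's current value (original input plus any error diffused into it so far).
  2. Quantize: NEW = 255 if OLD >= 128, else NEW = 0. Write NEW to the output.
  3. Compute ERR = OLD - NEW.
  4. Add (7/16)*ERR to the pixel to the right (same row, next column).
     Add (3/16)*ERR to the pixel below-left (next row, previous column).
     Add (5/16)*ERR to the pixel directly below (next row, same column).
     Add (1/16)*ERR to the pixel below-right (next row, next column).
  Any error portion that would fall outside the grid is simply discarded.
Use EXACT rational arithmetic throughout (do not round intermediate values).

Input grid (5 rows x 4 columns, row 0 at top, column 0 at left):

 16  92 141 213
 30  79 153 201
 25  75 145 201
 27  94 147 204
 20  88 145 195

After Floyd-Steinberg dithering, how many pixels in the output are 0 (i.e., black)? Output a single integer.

(0,0): OLD=16 → NEW=0, ERR=16
(0,1): OLD=99 → NEW=0, ERR=99
(0,2): OLD=2949/16 → NEW=255, ERR=-1131/16
(0,3): OLD=46611/256 → NEW=255, ERR=-18669/256
(1,0): OLD=857/16 → NEW=0, ERR=857/16
(1,1): OLD=15503/128 → NEW=0, ERR=15503/128
(1,2): OLD=722587/4096 → NEW=255, ERR=-321893/4096
(1,3): OLD=9136429/65536 → NEW=255, ERR=-7575251/65536
(2,0): OLD=131989/2048 → NEW=0, ERR=131989/2048
(2,1): OLD=8497239/65536 → NEW=255, ERR=-8214441/65536
(2,2): OLD=6750347/131072 → NEW=0, ERR=6750347/131072
(2,3): OLD=382726895/2097152 → NEW=255, ERR=-152046865/2097152
(3,0): OLD=24786469/1048576 → NEW=0, ERR=24786469/1048576
(3,1): OLD=1322995003/16777216 → NEW=0, ERR=1322995003/16777216
(3,2): OLD=47289177477/268435456 → NEW=255, ERR=-21161863803/268435456
(3,3): OLD=644554998819/4294967296 → NEW=255, ERR=-450661661661/4294967296
(4,0): OLD=11320611649/268435456 → NEW=0, ERR=11320611649/268435456
(4,1): OLD=252950374243/2147483648 → NEW=0, ERR=252950374243/2147483648
(4,2): OLD=10799381997667/68719476736 → NEW=255, ERR=-6724084570013/68719476736
(4,3): OLD=125865805359781/1099511627776 → NEW=0, ERR=125865805359781/1099511627776
Output grid:
  Row 0: ..##  (2 black, running=2)
  Row 1: ..##  (2 black, running=4)
  Row 2: .#.#  (2 black, running=6)
  Row 3: ..##  (2 black, running=8)
  Row 4: ..#.  (3 black, running=11)

Answer: 11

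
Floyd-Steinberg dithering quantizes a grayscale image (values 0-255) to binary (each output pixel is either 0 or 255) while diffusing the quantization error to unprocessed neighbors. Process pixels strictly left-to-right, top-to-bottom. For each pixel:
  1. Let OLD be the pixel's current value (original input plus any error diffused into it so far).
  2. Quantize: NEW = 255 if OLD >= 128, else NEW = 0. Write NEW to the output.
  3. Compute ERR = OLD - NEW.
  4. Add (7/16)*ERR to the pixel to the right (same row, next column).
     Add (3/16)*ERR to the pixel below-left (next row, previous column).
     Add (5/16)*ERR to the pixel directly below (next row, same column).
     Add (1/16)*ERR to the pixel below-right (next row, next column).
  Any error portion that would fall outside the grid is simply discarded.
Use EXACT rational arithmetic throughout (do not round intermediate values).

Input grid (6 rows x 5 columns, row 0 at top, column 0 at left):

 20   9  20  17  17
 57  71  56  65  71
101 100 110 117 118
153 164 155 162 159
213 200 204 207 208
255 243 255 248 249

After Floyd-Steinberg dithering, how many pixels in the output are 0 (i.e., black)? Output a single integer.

(0,0): OLD=20 → NEW=0, ERR=20
(0,1): OLD=71/4 → NEW=0, ERR=71/4
(0,2): OLD=1777/64 → NEW=0, ERR=1777/64
(0,3): OLD=29847/1024 → NEW=0, ERR=29847/1024
(0,4): OLD=487457/16384 → NEW=0, ERR=487457/16384
(1,0): OLD=4261/64 → NEW=0, ERR=4261/64
(1,1): OLD=57411/512 → NEW=0, ERR=57411/512
(1,2): OLD=1971135/16384 → NEW=0, ERR=1971135/16384
(1,3): OLD=8785587/65536 → NEW=255, ERR=-7926093/65536
(1,4): OLD=30625593/1048576 → NEW=0, ERR=30625593/1048576
(2,0): OLD=1170065/8192 → NEW=255, ERR=-918895/8192
(2,1): OLD=29539851/262144 → NEW=0, ERR=29539851/262144
(2,2): OLD=760124513/4194304 → NEW=255, ERR=-309423007/4194304
(2,3): OLD=4021543955/67108864 → NEW=0, ERR=4021543955/67108864
(2,4): OLD=156536213445/1073741824 → NEW=255, ERR=-117267951675/1073741824
(3,0): OLD=583324865/4194304 → NEW=255, ERR=-486222655/4194304
(3,1): OLD=4283369965/33554432 → NEW=0, ERR=4283369965/33554432
(3,2): OLD=221270155391/1073741824 → NEW=255, ERR=-52534009729/1073741824
(3,3): OLD=288263513911/2147483648 → NEW=255, ERR=-259344816329/2147483648
(3,4): OLD=2603794576019/34359738368 → NEW=0, ERR=2603794576019/34359738368
(4,0): OLD=107754707951/536870912 → NEW=255, ERR=-29147374609/536870912
(4,1): OLD=3431174757807/17179869184 → NEW=255, ERR=-949691884113/17179869184
(4,2): OLD=41193338879649/274877906944 → NEW=255, ERR=-28900527391071/274877906944
(4,3): OLD=591153616944303/4398046511104 → NEW=255, ERR=-530348243387217/4398046511104
(4,4): OLD=12059551430053961/70368744177664 → NEW=255, ERR=-5884478335250359/70368744177664
(5,0): OLD=62581210680941/274877906944 → NEW=255, ERR=-7512655589779/274877906944
(5,1): OLD=419268162183879/2199023255552 → NEW=255, ERR=-141482767981881/2199023255552
(5,2): OLD=11817062969777727/70368744177664 → NEW=255, ERR=-6126966795526593/70368744177664
(5,3): OLD=42213644959860497/281474976710656 → NEW=255, ERR=-29562474101356783/281474976710656
(5,4): OLD=762827134223966955/4503599627370496 → NEW=255, ERR=-385590770755509525/4503599627370496
Output grid:
  Row 0: .....  (5 black, running=5)
  Row 1: ...#.  (4 black, running=9)
  Row 2: #.#.#  (2 black, running=11)
  Row 3: #.##.  (2 black, running=13)
  Row 4: #####  (0 black, running=13)
  Row 5: #####  (0 black, running=13)

Answer: 13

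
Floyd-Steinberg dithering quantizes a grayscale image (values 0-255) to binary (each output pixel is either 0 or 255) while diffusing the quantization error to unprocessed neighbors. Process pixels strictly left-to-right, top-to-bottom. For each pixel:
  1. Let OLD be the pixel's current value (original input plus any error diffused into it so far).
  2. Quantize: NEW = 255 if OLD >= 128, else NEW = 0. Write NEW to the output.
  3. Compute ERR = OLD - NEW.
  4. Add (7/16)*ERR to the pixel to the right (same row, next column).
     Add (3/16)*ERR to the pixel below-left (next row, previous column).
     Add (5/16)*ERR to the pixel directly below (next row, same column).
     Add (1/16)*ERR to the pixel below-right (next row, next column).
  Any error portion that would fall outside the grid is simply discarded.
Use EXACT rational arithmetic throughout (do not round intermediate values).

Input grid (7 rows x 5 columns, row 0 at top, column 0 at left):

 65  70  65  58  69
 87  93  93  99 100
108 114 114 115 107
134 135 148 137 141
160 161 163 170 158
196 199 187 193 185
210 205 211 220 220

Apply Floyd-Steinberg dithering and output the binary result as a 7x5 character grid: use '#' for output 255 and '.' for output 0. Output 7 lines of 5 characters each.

Answer: .....
.##.#
#..#.
.##.#
#.##.
##.##
#####

Derivation:
(0,0): OLD=65 → NEW=0, ERR=65
(0,1): OLD=1575/16 → NEW=0, ERR=1575/16
(0,2): OLD=27665/256 → NEW=0, ERR=27665/256
(0,3): OLD=431223/4096 → NEW=0, ERR=431223/4096
(0,4): OLD=7540545/65536 → NEW=0, ERR=7540545/65536
(1,0): OLD=32197/256 → NEW=0, ERR=32197/256
(1,1): OLD=415971/2048 → NEW=255, ERR=-106269/2048
(1,2): OLD=8517151/65536 → NEW=255, ERR=-8194529/65536
(1,3): OLD=27662259/262144 → NEW=0, ERR=27662259/262144
(1,4): OLD=791475385/4194304 → NEW=255, ERR=-278072135/4194304
(2,0): OLD=4508017/32768 → NEW=255, ERR=-3847823/32768
(2,1): OLD=32323947/1048576 → NEW=0, ERR=32323947/1048576
(2,2): OLD=1760845313/16777216 → NEW=0, ERR=1760845313/16777216
(2,3): OLD=46613252467/268435456 → NEW=255, ERR=-21837788813/268435456
(2,4): OLD=246040048997/4294967296 → NEW=0, ERR=246040048997/4294967296
(3,0): OLD=1729467105/16777216 → NEW=0, ERR=1729467105/16777216
(3,1): OLD=27121711309/134217728 → NEW=255, ERR=-7103809331/134217728
(3,2): OLD=619831018207/4294967296 → NEW=255, ERR=-475385642273/4294967296
(3,3): OLD=691092782375/8589934592 → NEW=0, ERR=691092782375/8589934592
(3,4): OLD=25978133164131/137438953472 → NEW=255, ERR=-9068799971229/137438953472
(4,0): OLD=391464639887/2147483648 → NEW=255, ERR=-156143690353/2147483648
(4,1): OLD=6757801248655/68719476736 → NEW=0, ERR=6757801248655/68719476736
(4,2): OLD=201443229085761/1099511627776 → NEW=255, ERR=-78932235997119/1099511627776
(4,3): OLD=2541095432559503/17592186044416 → NEW=255, ERR=-1944912008766577/17592186044416
(4,4): OLD=26469988295635049/281474976710656 → NEW=0, ERR=26469988295635049/281474976710656
(5,0): OLD=210794692333581/1099511627776 → NEW=255, ERR=-69580772749299/1099511627776
(5,1): OLD=1618830718016999/8796093022208 → NEW=255, ERR=-624173002646041/8796093022208
(5,2): OLD=33478080821434527/281474976710656 → NEW=0, ERR=33478080821434527/281474976710656
(5,3): OLD=251787911400715985/1125899906842624 → NEW=255, ERR=-35316564844153135/1125899906842624
(5,4): OLD=3490373167696735147/18014398509481984 → NEW=255, ERR=-1103298452221170773/18014398509481984
(6,0): OLD=24899122636708797/140737488355328 → NEW=255, ERR=-10988936893899843/140737488355328
(6,1): OLD=752146691313470355/4503599627370496 → NEW=255, ERR=-396271213666006125/4503599627370496
(6,2): OLD=14365124956570903169/72057594037927936 → NEW=255, ERR=-4009561523100720511/72057594037927936
(6,3): OLD=209605306865305477579/1152921504606846976 → NEW=255, ERR=-84389676809440501301/1152921504606846976
(6,4): OLD=3078336291438830388813/18446744073709551616 → NEW=255, ERR=-1625583447357105273267/18446744073709551616
Row 0: .....
Row 1: .##.#
Row 2: #..#.
Row 3: .##.#
Row 4: #.##.
Row 5: ##.##
Row 6: #####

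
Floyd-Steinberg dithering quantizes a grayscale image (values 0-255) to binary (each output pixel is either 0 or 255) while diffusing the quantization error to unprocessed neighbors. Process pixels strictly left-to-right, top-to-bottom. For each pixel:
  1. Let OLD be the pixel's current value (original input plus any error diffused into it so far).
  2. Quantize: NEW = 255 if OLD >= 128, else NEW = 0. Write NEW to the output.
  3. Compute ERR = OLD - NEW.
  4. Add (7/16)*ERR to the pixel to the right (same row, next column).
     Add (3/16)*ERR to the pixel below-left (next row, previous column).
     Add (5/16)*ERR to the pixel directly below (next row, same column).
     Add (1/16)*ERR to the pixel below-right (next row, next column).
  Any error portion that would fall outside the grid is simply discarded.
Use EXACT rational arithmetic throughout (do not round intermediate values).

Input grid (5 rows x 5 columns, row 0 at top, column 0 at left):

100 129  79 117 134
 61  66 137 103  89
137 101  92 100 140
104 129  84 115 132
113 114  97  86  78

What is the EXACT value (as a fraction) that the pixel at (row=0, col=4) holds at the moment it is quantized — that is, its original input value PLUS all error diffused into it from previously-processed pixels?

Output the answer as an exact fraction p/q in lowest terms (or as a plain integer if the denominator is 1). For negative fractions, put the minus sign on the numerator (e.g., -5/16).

Answer: 1341169/16384

Derivation:
(0,0): OLD=100 → NEW=0, ERR=100
(0,1): OLD=691/4 → NEW=255, ERR=-329/4
(0,2): OLD=2753/64 → NEW=0, ERR=2753/64
(0,3): OLD=139079/1024 → NEW=255, ERR=-122041/1024
(0,4): OLD=1341169/16384 → NEW=0, ERR=1341169/16384
Target (0,4): original=134, with diffused error = 1341169/16384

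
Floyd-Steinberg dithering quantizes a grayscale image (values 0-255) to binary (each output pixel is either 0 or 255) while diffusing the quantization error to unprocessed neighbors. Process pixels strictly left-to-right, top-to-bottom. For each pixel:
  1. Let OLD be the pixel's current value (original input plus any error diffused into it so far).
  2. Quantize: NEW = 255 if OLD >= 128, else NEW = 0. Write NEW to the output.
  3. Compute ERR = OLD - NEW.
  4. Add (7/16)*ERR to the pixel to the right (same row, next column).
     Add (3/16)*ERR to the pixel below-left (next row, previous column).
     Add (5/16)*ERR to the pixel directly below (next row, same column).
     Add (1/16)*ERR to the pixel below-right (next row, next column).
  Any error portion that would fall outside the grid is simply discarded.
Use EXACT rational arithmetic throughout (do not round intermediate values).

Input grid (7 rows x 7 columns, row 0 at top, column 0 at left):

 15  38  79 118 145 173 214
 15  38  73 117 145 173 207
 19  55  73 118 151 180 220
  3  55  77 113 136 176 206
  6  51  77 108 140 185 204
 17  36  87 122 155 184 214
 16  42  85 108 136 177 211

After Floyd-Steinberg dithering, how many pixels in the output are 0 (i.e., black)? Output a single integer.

Answer: 27

Derivation:
(0,0): OLD=15 → NEW=0, ERR=15
(0,1): OLD=713/16 → NEW=0, ERR=713/16
(0,2): OLD=25215/256 → NEW=0, ERR=25215/256
(0,3): OLD=659833/4096 → NEW=255, ERR=-384647/4096
(0,4): OLD=6810191/65536 → NEW=0, ERR=6810191/65536
(0,5): OLD=229074985/1048576 → NEW=255, ERR=-38311895/1048576
(0,6): OLD=3322140959/16777216 → NEW=255, ERR=-956049121/16777216
(1,0): OLD=7179/256 → NEW=0, ERR=7179/256
(1,1): OLD=171213/2048 → NEW=0, ERR=171213/2048
(1,2): OLD=8226897/65536 → NEW=0, ERR=8226897/65536
(1,3): OLD=44096381/262144 → NEW=255, ERR=-22750339/262144
(1,4): OLD=2127096791/16777216 → NEW=0, ERR=2127096791/16777216
(1,5): OLD=28569660679/134217728 → NEW=255, ERR=-5655859961/134217728
(1,6): OLD=361792208009/2147483648 → NEW=255, ERR=-185816122231/2147483648
(2,0): OLD=1423391/32768 → NEW=0, ERR=1423391/32768
(2,1): OLD=131511749/1048576 → NEW=0, ERR=131511749/1048576
(2,2): OLD=2618127759/16777216 → NEW=255, ERR=-1660062321/16777216
(2,3): OLD=10631107543/134217728 → NEW=0, ERR=10631107543/134217728
(2,4): OLD=227577950919/1073741824 → NEW=255, ERR=-46226214201/1073741824
(2,5): OLD=4799937133101/34359738368 → NEW=255, ERR=-3961796150739/34359738368
(2,6): OLD=76900516071691/549755813888 → NEW=255, ERR=-63287216469749/549755813888
(3,0): OLD=672609455/16777216 → NEW=0, ERR=672609455/16777216
(3,1): OLD=12870872707/134217728 → NEW=0, ERR=12870872707/134217728
(3,2): OLD=118888341753/1073741824 → NEW=0, ERR=118888341753/1073741824
(3,3): OLD=738466320159/4294967296 → NEW=255, ERR=-356750340321/4294967296
(3,4): OLD=38228752437423/549755813888 → NEW=0, ERR=38228752437423/549755813888
(3,5): OLD=642620237915645/4398046511104 → NEW=255, ERR=-478881622415875/4398046511104
(3,6): OLD=8105191377603107/70368744177664 → NEW=0, ERR=8105191377603107/70368744177664
(4,0): OLD=78401898209/2147483648 → NEW=0, ERR=78401898209/2147483648
(4,1): OLD=4130253821549/34359738368 → NEW=0, ERR=4130253821549/34359738368
(4,2): OLD=84998044345987/549755813888 → NEW=255, ERR=-55189688195453/549755813888
(4,3): OLD=255443549757329/4398046511104 → NEW=0, ERR=255443549757329/4398046511104
(4,4): OLD=5683460957467427/35184372088832 → NEW=255, ERR=-3288553925184733/35184372088832
(4,5): OLD=153150052464828643/1125899906842624 → NEW=255, ERR=-133954423780040477/1125899906842624
(4,6): OLD=3263077944343825957/18014398509481984 → NEW=255, ERR=-1330593675574079963/18014398509481984
(5,0): OLD=28008762157463/549755813888 → NEW=0, ERR=28008762157463/549755813888
(5,1): OLD=348821405490397/4398046511104 → NEW=0, ERR=348821405490397/4398046511104
(5,2): OLD=3825623096250843/35184372088832 → NEW=0, ERR=3825623096250843/35184372088832
(5,3): OLD=46139598080692967/281474976710656 → NEW=255, ERR=-25636520980524313/281474976710656
(5,4): OLD=1211770830883224269/18014398509481984 → NEW=0, ERR=1211770830883224269/18014398509481984
(5,5): OLD=22562455244638734717/144115188075855872 → NEW=255, ERR=-14186917714704512643/144115188075855872
(5,6): OLD=323772066701990537651/2305843009213693952 → NEW=255, ERR=-264217900647501420109/2305843009213693952
(6,0): OLD=3292714609612335/70368744177664 → NEW=0, ERR=3292714609612335/70368744177664
(6,1): OLD=124781370927568635/1125899906842624 → NEW=0, ERR=124781370927568635/1125899906842624
(6,2): OLD=2798453193238333841/18014398509481984 → NEW=255, ERR=-1795218426679572079/18014398509481984
(6,3): OLD=7976348220895094031/144115188075855872 → NEW=0, ERR=7976348220895094031/144115188075855872
(6,4): OLD=45276658518564377533/288230376151711744 → NEW=255, ERR=-28222087400122117187/288230376151711744
(6,5): OLD=3177210054920530144257/36893488147419103232 → NEW=0, ERR=3177210054920530144257/36893488147419103232
(6,6): OLD=122023603383366134675703/590295810358705651712 → NEW=255, ERR=-28501828258103806510857/590295810358705651712
Output grid:
  Row 0: ...#.##  (4 black, running=4)
  Row 1: ...#.##  (4 black, running=8)
  Row 2: ..#.###  (3 black, running=11)
  Row 3: ...#.#.  (5 black, running=16)
  Row 4: ..#.###  (3 black, running=19)
  Row 5: ...#.##  (4 black, running=23)
  Row 6: ..#.#.#  (4 black, running=27)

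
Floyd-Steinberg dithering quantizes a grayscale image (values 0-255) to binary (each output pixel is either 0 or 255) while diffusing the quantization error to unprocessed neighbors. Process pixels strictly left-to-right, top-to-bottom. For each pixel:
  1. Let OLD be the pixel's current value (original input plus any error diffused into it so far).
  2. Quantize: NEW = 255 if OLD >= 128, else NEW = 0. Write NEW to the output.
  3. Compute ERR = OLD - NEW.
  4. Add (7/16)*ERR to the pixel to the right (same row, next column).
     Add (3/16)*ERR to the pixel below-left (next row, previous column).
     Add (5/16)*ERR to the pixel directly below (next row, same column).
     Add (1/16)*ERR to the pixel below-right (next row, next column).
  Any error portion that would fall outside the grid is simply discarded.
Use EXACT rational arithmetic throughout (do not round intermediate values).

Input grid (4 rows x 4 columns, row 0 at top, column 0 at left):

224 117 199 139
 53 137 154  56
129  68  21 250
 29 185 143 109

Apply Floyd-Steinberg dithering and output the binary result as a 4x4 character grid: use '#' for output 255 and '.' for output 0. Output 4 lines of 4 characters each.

(0,0): OLD=224 → NEW=255, ERR=-31
(0,1): OLD=1655/16 → NEW=0, ERR=1655/16
(0,2): OLD=62529/256 → NEW=255, ERR=-2751/256
(0,3): OLD=550087/4096 → NEW=255, ERR=-494393/4096
(1,0): OLD=16053/256 → NEW=0, ERR=16053/256
(1,1): OLD=394867/2048 → NEW=255, ERR=-127373/2048
(1,2): OLD=7029743/65536 → NEW=0, ERR=7029743/65536
(1,3): OLD=67672761/1048576 → NEW=0, ERR=67672761/1048576
(2,0): OLD=4487073/32768 → NEW=255, ERR=-3868767/32768
(2,1): OLD=21959547/1048576 → NEW=0, ERR=21959547/1048576
(2,2): OLD=150777639/2097152 → NEW=0, ERR=150777639/2097152
(2,3): OLD=10345730859/33554432 → NEW=255, ERR=1789350699/33554432
(3,0): OLD=-66584815/16777216 → NEW=0, ERR=-66584815/16777216
(3,1): OLD=52589084047/268435456 → NEW=255, ERR=-15861957233/268435456
(3,2): OLD=648210372465/4294967296 → NEW=255, ERR=-447006288015/4294967296
(3,3): OLD=5815356000151/68719476736 → NEW=0, ERR=5815356000151/68719476736
Row 0: #.##
Row 1: .#..
Row 2: #..#
Row 3: .##.

Answer: #.##
.#..
#..#
.##.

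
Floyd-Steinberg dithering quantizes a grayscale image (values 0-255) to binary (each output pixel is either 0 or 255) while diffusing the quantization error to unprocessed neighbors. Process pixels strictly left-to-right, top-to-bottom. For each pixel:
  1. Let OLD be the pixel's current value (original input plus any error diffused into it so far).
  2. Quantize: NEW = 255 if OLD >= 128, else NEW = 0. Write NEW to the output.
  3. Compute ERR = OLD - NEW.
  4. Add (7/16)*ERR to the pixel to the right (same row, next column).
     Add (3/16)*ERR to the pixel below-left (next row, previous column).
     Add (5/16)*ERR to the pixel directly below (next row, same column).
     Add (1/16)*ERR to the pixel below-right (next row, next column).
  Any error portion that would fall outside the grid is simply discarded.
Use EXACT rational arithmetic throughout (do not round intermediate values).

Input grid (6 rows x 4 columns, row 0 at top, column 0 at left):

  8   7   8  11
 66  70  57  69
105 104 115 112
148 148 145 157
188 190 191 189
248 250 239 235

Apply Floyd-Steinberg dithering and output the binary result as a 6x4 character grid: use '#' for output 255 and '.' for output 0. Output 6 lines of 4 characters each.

Answer: ....
....
#.##
#.#.
####
####

Derivation:
(0,0): OLD=8 → NEW=0, ERR=8
(0,1): OLD=21/2 → NEW=0, ERR=21/2
(0,2): OLD=403/32 → NEW=0, ERR=403/32
(0,3): OLD=8453/512 → NEW=0, ERR=8453/512
(1,0): OLD=2255/32 → NEW=0, ERR=2255/32
(1,1): OLD=27385/256 → NEW=0, ERR=27385/256
(1,2): OLD=913309/8192 → NEW=0, ERR=913309/8192
(1,3): OLD=16216539/131072 → NEW=0, ERR=16216539/131072
(2,0): OLD=602435/4096 → NEW=255, ERR=-442045/4096
(2,1): OLD=15141665/131072 → NEW=0, ERR=15141665/131072
(2,2): OLD=60362449/262144 → NEW=255, ERR=-6484271/262144
(2,3): OLD=615763429/4194304 → NEW=255, ERR=-453784091/4194304
(3,0): OLD=285076291/2097152 → NEW=255, ERR=-249697469/2097152
(3,1): OLD=4047557309/33554432 → NEW=0, ERR=4047557309/33554432
(3,2): OLD=95014698019/536870912 → NEW=255, ERR=-41887384541/536870912
(3,3): OLD=751706433909/8589934592 → NEW=0, ERR=751706433909/8589934592
(4,0): OLD=93098605863/536870912 → NEW=255, ERR=-43803476697/536870912
(4,1): OLD=729841557317/4294967296 → NEW=255, ERR=-365375103163/4294967296
(4,2): OLD=21075891878421/137438953472 → NEW=255, ERR=-13971041256939/137438953472
(4,3): OLD=367231450770979/2199023255552 → NEW=255, ERR=-193519479394781/2199023255552
(5,0): OLD=14194165853159/68719476736 → NEW=255, ERR=-3329300714521/68719476736
(5,1): OLD=391558773573377/2199023255552 → NEW=255, ERR=-169192156592383/2199023255552
(5,2): OLD=5214263712427/34359738368 → NEW=255, ERR=-3547469571413/34359738368
(5,3): OLD=5487927015797567/35184372088832 → NEW=255, ERR=-3484087866854593/35184372088832
Row 0: ....
Row 1: ....
Row 2: #.##
Row 3: #.#.
Row 4: ####
Row 5: ####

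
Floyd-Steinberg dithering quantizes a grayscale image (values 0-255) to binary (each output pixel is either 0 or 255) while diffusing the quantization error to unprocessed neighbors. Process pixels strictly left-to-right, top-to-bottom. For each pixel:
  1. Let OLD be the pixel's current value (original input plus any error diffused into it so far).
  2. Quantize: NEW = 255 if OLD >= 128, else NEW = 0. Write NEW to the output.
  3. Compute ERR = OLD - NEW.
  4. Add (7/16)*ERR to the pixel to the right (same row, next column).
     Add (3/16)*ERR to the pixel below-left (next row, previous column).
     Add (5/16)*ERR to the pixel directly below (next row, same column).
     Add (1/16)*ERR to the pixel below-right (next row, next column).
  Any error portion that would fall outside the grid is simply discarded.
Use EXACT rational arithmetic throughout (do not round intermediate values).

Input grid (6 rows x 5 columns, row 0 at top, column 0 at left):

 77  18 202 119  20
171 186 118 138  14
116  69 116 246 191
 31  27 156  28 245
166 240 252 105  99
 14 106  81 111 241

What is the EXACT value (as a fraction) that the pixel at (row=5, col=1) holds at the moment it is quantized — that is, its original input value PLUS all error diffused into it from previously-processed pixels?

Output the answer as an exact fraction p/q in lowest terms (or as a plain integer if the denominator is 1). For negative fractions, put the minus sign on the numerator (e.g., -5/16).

Answer: 749026419059323/8796093022208

Derivation:
(0,0): OLD=77 → NEW=0, ERR=77
(0,1): OLD=827/16 → NEW=0, ERR=827/16
(0,2): OLD=57501/256 → NEW=255, ERR=-7779/256
(0,3): OLD=432971/4096 → NEW=0, ERR=432971/4096
(0,4): OLD=4341517/65536 → NEW=0, ERR=4341517/65536
(1,0): OLD=52417/256 → NEW=255, ERR=-12863/256
(1,1): OLD=367175/2048 → NEW=255, ERR=-155065/2048
(1,2): OLD=6450643/65536 → NEW=0, ERR=6450643/65536
(1,3): OLD=58882199/262144 → NEW=255, ERR=-7964521/262144
(1,4): OLD=117509093/4194304 → NEW=0, ERR=117509093/4194304
(2,0): OLD=2821373/32768 → NEW=0, ERR=2821373/32768
(2,1): OLD=103099567/1048576 → NEW=0, ERR=103099567/1048576
(2,2): OLD=3008937933/16777216 → NEW=255, ERR=-1269252147/16777216
(2,3): OLD=57663184151/268435456 → NEW=255, ERR=-10787857129/268435456
(2,4): OLD=774270993889/4294967296 → NEW=255, ERR=-320945666591/4294967296
(3,0): OLD=1280812077/16777216 → NEW=0, ERR=1280812077/16777216
(3,1): OLD=11049096873/134217728 → NEW=0, ERR=11049096873/134217728
(3,2): OLD=717192000403/4294967296 → NEW=255, ERR=-378024660077/4294967296
(3,3): OLD=-359102673957/8589934592 → NEW=0, ERR=-359102673957/8589934592
(3,4): OLD=27604156788903/137438953472 → NEW=255, ERR=-7442776346457/137438953472
(4,0): OLD=440862059267/2147483648 → NEW=255, ERR=-106746270973/2147483648
(4,1): OLD=15959896034179/68719476736 → NEW=255, ERR=-1563570533501/68719476736
(4,2): OLD=232928637082893/1099511627776 → NEW=255, ERR=-47446827999987/1099511627776
(4,3): OLD=1009825082036611/17592186044416 → NEW=0, ERR=1009825082036611/17592186044416
(4,4): OLD=29435979130614805/281474976710656 → NEW=0, ERR=29435979130614805/281474976710656
(5,0): OLD=-6376952167319/1099511627776 → NEW=0, ERR=-6376952167319/1099511627776
(5,1): OLD=749026419059323/8796093022208 → NEW=0, ERR=749026419059323/8796093022208
Target (5,1): original=106, with diffused error = 749026419059323/8796093022208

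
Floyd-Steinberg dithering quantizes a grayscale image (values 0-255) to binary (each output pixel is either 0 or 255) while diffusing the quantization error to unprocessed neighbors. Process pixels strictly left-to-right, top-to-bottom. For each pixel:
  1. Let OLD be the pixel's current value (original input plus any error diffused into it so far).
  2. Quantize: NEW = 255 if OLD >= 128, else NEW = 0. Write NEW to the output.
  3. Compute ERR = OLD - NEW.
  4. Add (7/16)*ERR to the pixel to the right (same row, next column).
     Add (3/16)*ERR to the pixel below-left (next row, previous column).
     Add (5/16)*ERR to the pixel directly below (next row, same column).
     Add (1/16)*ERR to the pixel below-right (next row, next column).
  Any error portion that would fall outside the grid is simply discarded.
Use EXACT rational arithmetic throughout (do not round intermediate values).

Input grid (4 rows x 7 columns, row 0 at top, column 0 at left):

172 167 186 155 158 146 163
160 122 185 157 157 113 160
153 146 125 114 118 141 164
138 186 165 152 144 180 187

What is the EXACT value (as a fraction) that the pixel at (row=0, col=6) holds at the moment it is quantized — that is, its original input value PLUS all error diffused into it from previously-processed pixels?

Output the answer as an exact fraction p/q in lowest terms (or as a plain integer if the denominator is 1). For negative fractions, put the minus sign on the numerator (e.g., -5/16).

Answer: 3636761725/16777216

Derivation:
(0,0): OLD=172 → NEW=255, ERR=-83
(0,1): OLD=2091/16 → NEW=255, ERR=-1989/16
(0,2): OLD=33693/256 → NEW=255, ERR=-31587/256
(0,3): OLD=413771/4096 → NEW=0, ERR=413771/4096
(0,4): OLD=13251085/65536 → NEW=255, ERR=-3460595/65536
(0,5): OLD=128867931/1048576 → NEW=0, ERR=128867931/1048576
(0,6): OLD=3636761725/16777216 → NEW=255, ERR=-641428355/16777216
Target (0,6): original=163, with diffused error = 3636761725/16777216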